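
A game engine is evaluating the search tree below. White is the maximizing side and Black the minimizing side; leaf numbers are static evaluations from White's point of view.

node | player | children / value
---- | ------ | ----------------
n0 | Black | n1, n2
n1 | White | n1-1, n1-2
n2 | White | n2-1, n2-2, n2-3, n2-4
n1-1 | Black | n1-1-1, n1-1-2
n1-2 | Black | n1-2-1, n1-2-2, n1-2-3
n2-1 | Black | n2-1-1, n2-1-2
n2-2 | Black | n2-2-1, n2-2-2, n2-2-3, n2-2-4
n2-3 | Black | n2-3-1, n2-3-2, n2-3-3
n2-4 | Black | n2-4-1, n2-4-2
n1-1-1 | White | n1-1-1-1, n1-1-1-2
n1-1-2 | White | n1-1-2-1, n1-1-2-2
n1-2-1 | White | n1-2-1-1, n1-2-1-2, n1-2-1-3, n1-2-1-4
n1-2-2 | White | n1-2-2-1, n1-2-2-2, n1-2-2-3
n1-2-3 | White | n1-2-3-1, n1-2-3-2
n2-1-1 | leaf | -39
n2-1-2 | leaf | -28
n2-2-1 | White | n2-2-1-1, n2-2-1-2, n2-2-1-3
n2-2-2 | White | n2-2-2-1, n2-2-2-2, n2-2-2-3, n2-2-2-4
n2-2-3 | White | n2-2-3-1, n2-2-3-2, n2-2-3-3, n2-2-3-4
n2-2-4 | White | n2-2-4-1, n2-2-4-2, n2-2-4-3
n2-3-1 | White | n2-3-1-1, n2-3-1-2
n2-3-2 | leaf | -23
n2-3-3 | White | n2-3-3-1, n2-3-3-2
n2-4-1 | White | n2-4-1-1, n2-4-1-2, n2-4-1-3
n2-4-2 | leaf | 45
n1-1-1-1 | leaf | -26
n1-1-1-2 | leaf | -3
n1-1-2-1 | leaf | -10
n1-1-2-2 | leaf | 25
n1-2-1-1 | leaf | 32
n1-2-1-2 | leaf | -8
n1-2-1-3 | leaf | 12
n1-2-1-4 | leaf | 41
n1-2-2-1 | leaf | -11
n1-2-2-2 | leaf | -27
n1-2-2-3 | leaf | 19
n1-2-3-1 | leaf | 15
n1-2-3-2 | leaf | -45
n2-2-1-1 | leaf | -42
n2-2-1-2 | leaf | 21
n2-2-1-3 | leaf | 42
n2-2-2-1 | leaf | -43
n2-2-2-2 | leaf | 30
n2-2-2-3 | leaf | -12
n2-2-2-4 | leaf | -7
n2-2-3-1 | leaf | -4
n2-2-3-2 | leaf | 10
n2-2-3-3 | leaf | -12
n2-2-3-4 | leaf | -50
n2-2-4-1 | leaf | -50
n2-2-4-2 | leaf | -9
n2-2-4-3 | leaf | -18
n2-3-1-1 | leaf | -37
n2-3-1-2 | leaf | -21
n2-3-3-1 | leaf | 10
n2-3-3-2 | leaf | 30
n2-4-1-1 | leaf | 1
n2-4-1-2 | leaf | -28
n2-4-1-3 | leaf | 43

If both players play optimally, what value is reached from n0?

n1-1-1 (White): max(-26, -3) = -3
n1-1-2 (White): max(-10, 25) = 25
n1-1 (Black): min(-3, 25) = -3
n1-2-1 (White): max(32, -8, 12, 41) = 41
n1-2-2 (White): max(-11, -27, 19) = 19
n1-2-3 (White): max(15, -45) = 15
n1-2 (Black): min(41, 19, 15) = 15
n1 (White): max(-3, 15) = 15
n2-1 (Black): min(-39, -28) = -39
n2-2-1 (White): max(-42, 21, 42) = 42
n2-2-2 (White): max(-43, 30, -12, -7) = 30
n2-2-3 (White): max(-4, 10, -12, -50) = 10
n2-2-4 (White): max(-50, -9, -18) = -9
n2-2 (Black): min(42, 30, 10, -9) = -9
n2-3-1 (White): max(-37, -21) = -21
n2-3-3 (White): max(10, 30) = 30
n2-3 (Black): min(-21, -23, 30) = -23
n2-4-1 (White): max(1, -28, 43) = 43
n2-4 (Black): min(43, 45) = 43
n2 (White): max(-39, -9, -23, 43) = 43
n0 (Black): min(15, 43) = 15

15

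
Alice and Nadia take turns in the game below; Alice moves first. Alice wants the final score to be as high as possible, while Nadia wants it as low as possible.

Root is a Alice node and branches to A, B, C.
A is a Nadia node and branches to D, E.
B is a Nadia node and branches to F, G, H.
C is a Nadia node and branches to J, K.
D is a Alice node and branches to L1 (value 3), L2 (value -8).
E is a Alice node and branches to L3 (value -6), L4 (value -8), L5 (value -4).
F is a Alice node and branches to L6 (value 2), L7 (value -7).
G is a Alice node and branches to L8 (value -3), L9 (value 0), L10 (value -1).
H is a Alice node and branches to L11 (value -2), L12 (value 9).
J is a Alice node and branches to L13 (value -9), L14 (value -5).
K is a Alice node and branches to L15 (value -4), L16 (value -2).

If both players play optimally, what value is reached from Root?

0

D (Alice): max(3, -8) = 3
E (Alice): max(-6, -8, -4) = -4
A (Nadia): min(3, -4) = -4
F (Alice): max(2, -7) = 2
G (Alice): max(-3, 0, -1) = 0
H (Alice): max(-2, 9) = 9
B (Nadia): min(2, 0, 9) = 0
J (Alice): max(-9, -5) = -5
K (Alice): max(-4, -2) = -2
C (Nadia): min(-5, -2) = -5
Root (Alice): max(-4, 0, -5) = 0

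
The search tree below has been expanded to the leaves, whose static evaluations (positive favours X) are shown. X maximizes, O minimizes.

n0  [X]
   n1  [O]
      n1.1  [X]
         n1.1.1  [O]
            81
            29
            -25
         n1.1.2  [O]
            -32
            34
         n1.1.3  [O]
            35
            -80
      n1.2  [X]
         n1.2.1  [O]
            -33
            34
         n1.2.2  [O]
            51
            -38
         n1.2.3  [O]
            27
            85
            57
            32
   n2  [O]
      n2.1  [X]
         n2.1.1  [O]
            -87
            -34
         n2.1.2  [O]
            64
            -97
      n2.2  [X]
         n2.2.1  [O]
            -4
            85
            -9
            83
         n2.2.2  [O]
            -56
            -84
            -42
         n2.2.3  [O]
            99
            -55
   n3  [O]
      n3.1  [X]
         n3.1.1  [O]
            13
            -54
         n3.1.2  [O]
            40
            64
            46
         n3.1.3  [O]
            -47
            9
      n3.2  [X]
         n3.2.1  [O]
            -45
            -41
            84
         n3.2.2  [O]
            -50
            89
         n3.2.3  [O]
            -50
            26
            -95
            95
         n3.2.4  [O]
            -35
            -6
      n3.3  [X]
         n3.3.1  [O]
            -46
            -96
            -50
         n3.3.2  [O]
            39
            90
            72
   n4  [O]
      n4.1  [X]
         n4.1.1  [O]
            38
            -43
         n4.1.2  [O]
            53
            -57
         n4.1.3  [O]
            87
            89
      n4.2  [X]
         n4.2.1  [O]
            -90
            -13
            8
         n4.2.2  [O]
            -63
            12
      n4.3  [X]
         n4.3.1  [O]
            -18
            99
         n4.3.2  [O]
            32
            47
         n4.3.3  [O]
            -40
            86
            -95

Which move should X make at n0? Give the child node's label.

n1

n1.1.1 (O): min(81, 29, -25) = -25
n1.1.2 (O): min(-32, 34) = -32
n1.1.3 (O): min(35, -80) = -80
n1.1 (X): max(-25, -32, -80) = -25
n1.2.1 (O): min(-33, 34) = -33
n1.2.2 (O): min(51, -38) = -38
n1.2.3 (O): min(27, 85, 57, 32) = 27
n1.2 (X): max(-33, -38, 27) = 27
n1 (O): min(-25, 27) = -25
n2.1.1 (O): min(-87, -34) = -87
n2.1.2 (O): min(64, -97) = -97
n2.1 (X): max(-87, -97) = -87
n2.2.1 (O): min(-4, 85, -9, 83) = -9
n2.2.2 (O): min(-56, -84, -42) = -84
n2.2.3 (O): min(99, -55) = -55
n2.2 (X): max(-9, -84, -55) = -9
n2 (O): min(-87, -9) = -87
n3.1.1 (O): min(13, -54) = -54
n3.1.2 (O): min(40, 64, 46) = 40
n3.1.3 (O): min(-47, 9) = -47
n3.1 (X): max(-54, 40, -47) = 40
n3.2.1 (O): min(-45, -41, 84) = -45
n3.2.2 (O): min(-50, 89) = -50
n3.2.3 (O): min(-50, 26, -95, 95) = -95
n3.2.4 (O): min(-35, -6) = -35
n3.2 (X): max(-45, -50, -95, -35) = -35
n3.3.1 (O): min(-46, -96, -50) = -96
n3.3.2 (O): min(39, 90, 72) = 39
n3.3 (X): max(-96, 39) = 39
n3 (O): min(40, -35, 39) = -35
n4.1.1 (O): min(38, -43) = -43
n4.1.2 (O): min(53, -57) = -57
n4.1.3 (O): min(87, 89) = 87
n4.1 (X): max(-43, -57, 87) = 87
n4.2.1 (O): min(-90, -13, 8) = -90
n4.2.2 (O): min(-63, 12) = -63
n4.2 (X): max(-90, -63) = -63
n4.3.1 (O): min(-18, 99) = -18
n4.3.2 (O): min(32, 47) = 32
n4.3.3 (O): min(-40, 86, -95) = -95
n4.3 (X): max(-18, 32, -95) = 32
n4 (O): min(87, -63, 32) = -63
n0 (X): max(-25, -87, -35, -63) = -25
X at n0 wants the highest of {n1=-25, n2=-87, n3=-35, n4=-63}, so chooses n1.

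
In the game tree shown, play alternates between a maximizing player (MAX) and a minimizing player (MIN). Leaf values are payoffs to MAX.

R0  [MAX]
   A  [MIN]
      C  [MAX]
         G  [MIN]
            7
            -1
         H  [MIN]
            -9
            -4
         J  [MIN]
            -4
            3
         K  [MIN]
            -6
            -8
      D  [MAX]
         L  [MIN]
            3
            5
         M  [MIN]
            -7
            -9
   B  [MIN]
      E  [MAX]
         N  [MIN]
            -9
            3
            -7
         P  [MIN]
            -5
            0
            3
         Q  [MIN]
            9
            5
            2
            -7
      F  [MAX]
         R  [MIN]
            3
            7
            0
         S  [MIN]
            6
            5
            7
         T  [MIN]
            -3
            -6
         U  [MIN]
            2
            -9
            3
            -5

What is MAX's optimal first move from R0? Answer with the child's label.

A

G (MIN): min(7, -1) = -1
H (MIN): min(-9, -4) = -9
J (MIN): min(-4, 3) = -4
K (MIN): min(-6, -8) = -8
C (MAX): max(-1, -9, -4, -8) = -1
L (MIN): min(3, 5) = 3
M (MIN): min(-7, -9) = -9
D (MAX): max(3, -9) = 3
A (MIN): min(-1, 3) = -1
N (MIN): min(-9, 3, -7) = -9
P (MIN): min(-5, 0, 3) = -5
Q (MIN): min(9, 5, 2, -7) = -7
E (MAX): max(-9, -5, -7) = -5
R (MIN): min(3, 7, 0) = 0
S (MIN): min(6, 5, 7) = 5
T (MIN): min(-3, -6) = -6
U (MIN): min(2, -9, 3, -5) = -9
F (MAX): max(0, 5, -6, -9) = 5
B (MIN): min(-5, 5) = -5
R0 (MAX): max(-1, -5) = -1
MAX at R0 wants the highest of {A=-1, B=-5}, so chooses A.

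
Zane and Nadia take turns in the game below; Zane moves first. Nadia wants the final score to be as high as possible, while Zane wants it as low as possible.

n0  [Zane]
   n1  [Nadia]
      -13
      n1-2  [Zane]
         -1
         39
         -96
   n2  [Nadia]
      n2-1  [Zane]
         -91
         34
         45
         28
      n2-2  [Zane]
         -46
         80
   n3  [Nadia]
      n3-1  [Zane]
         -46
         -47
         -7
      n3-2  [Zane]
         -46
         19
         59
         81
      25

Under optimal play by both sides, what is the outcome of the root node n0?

n1-2 (Zane): min(-1, 39, -96) = -96
n1 (Nadia): max(-13, -96) = -13
n2-1 (Zane): min(-91, 34, 45, 28) = -91
n2-2 (Zane): min(-46, 80) = -46
n2 (Nadia): max(-91, -46) = -46
n3-1 (Zane): min(-46, -47, -7) = -47
n3-2 (Zane): min(-46, 19, 59, 81) = -46
n3 (Nadia): max(-47, -46, 25) = 25
n0 (Zane): min(-13, -46, 25) = -46

-46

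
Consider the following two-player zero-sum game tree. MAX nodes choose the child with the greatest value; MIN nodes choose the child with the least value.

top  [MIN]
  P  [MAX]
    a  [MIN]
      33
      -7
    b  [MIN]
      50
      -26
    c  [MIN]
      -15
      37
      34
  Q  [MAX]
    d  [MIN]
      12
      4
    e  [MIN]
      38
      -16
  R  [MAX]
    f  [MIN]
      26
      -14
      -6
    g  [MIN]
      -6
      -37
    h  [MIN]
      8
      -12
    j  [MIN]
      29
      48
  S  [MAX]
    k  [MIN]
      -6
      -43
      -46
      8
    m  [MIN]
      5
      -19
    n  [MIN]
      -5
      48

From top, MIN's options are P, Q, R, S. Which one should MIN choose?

P

a (MIN): min(33, -7) = -7
b (MIN): min(50, -26) = -26
c (MIN): min(-15, 37, 34) = -15
P (MAX): max(-7, -26, -15) = -7
d (MIN): min(12, 4) = 4
e (MIN): min(38, -16) = -16
Q (MAX): max(4, -16) = 4
f (MIN): min(26, -14, -6) = -14
g (MIN): min(-6, -37) = -37
h (MIN): min(8, -12) = -12
j (MIN): min(29, 48) = 29
R (MAX): max(-14, -37, -12, 29) = 29
k (MIN): min(-6, -43, -46, 8) = -46
m (MIN): min(5, -19) = -19
n (MIN): min(-5, 48) = -5
S (MAX): max(-46, -19, -5) = -5
top (MIN): min(-7, 4, 29, -5) = -7
MIN at top wants the lowest of {P=-7, Q=4, R=29, S=-5}, so chooses P.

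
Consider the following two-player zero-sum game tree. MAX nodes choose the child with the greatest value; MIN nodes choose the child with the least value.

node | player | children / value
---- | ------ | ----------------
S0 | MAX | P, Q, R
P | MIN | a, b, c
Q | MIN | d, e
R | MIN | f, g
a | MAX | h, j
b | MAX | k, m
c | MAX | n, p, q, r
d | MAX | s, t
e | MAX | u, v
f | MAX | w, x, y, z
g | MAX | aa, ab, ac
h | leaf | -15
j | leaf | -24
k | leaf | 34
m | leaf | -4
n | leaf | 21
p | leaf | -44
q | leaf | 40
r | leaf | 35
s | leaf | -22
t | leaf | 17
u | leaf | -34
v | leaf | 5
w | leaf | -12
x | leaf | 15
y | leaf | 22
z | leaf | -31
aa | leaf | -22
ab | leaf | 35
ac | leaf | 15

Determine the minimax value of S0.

22

a (MAX): max(-15, -24) = -15
b (MAX): max(34, -4) = 34
c (MAX): max(21, -44, 40, 35) = 40
P (MIN): min(-15, 34, 40) = -15
d (MAX): max(-22, 17) = 17
e (MAX): max(-34, 5) = 5
Q (MIN): min(17, 5) = 5
f (MAX): max(-12, 15, 22, -31) = 22
g (MAX): max(-22, 35, 15) = 35
R (MIN): min(22, 35) = 22
S0 (MAX): max(-15, 5, 22) = 22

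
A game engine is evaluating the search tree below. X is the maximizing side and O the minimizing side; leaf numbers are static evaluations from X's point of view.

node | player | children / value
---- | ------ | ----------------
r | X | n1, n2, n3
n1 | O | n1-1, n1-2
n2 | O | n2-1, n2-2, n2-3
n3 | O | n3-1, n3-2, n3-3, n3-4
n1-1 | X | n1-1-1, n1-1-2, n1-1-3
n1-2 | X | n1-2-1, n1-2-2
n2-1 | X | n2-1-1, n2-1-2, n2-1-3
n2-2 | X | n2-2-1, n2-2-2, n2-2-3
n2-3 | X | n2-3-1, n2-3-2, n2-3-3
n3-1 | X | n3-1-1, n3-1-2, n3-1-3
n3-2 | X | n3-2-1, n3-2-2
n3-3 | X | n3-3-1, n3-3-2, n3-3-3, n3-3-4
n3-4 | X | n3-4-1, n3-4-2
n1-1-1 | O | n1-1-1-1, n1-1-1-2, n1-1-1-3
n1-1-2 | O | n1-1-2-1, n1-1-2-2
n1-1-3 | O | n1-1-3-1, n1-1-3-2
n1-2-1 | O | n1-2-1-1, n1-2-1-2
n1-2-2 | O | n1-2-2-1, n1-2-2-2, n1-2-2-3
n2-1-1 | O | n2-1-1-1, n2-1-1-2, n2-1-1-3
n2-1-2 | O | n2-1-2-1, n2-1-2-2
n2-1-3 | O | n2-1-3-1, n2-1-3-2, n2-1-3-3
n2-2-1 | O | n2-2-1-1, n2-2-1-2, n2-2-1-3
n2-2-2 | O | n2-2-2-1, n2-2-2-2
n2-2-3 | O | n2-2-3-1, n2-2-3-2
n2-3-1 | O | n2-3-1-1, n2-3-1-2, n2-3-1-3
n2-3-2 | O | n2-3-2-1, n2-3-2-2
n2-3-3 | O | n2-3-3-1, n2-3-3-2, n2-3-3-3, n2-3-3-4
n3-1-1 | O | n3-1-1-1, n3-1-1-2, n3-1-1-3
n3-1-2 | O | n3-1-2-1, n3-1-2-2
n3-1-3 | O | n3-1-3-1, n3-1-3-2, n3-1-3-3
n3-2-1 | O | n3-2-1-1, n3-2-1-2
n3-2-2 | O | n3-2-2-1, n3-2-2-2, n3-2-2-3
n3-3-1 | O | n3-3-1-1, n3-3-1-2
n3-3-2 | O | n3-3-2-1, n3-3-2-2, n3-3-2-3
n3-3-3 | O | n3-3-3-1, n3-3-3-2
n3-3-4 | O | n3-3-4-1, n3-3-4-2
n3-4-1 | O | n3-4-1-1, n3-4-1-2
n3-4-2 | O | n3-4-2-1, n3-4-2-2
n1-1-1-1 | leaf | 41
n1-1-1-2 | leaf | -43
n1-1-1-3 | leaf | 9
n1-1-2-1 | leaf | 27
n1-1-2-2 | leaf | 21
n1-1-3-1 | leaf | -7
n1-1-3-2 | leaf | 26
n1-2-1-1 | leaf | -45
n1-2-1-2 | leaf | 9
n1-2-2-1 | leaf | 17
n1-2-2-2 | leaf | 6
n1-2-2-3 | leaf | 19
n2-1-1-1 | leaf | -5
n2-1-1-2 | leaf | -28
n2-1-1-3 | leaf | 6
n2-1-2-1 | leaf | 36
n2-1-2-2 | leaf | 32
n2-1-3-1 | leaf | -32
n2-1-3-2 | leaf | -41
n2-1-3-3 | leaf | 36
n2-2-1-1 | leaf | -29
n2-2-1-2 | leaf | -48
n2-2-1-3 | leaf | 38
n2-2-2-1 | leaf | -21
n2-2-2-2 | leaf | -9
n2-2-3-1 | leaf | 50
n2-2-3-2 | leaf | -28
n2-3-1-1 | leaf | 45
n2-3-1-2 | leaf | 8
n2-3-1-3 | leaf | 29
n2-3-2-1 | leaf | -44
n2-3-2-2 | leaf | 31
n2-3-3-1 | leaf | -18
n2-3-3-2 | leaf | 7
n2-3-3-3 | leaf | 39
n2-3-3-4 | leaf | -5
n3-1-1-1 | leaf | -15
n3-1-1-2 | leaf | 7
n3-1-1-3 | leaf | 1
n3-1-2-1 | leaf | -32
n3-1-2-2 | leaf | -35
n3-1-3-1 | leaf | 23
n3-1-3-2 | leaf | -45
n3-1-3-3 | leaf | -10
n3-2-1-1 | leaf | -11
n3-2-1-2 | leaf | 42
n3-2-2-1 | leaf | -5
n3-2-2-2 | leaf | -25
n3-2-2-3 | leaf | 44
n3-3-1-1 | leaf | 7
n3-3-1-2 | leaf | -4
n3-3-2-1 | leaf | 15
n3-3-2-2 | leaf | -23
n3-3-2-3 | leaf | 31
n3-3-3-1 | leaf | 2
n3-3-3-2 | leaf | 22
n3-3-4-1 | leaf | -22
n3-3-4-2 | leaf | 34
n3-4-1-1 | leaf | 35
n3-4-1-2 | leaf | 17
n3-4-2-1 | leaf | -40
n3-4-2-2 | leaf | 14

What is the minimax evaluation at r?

6

n1-1-1 (O): min(41, -43, 9) = -43
n1-1-2 (O): min(27, 21) = 21
n1-1-3 (O): min(-7, 26) = -7
n1-1 (X): max(-43, 21, -7) = 21
n1-2-1 (O): min(-45, 9) = -45
n1-2-2 (O): min(17, 6, 19) = 6
n1-2 (X): max(-45, 6) = 6
n1 (O): min(21, 6) = 6
n2-1-1 (O): min(-5, -28, 6) = -28
n2-1-2 (O): min(36, 32) = 32
n2-1-3 (O): min(-32, -41, 36) = -41
n2-1 (X): max(-28, 32, -41) = 32
n2-2-1 (O): min(-29, -48, 38) = -48
n2-2-2 (O): min(-21, -9) = -21
n2-2-3 (O): min(50, -28) = -28
n2-2 (X): max(-48, -21, -28) = -21
n2-3-1 (O): min(45, 8, 29) = 8
n2-3-2 (O): min(-44, 31) = -44
n2-3-3 (O): min(-18, 7, 39, -5) = -18
n2-3 (X): max(8, -44, -18) = 8
n2 (O): min(32, -21, 8) = -21
n3-1-1 (O): min(-15, 7, 1) = -15
n3-1-2 (O): min(-32, -35) = -35
n3-1-3 (O): min(23, -45, -10) = -45
n3-1 (X): max(-15, -35, -45) = -15
n3-2-1 (O): min(-11, 42) = -11
n3-2-2 (O): min(-5, -25, 44) = -25
n3-2 (X): max(-11, -25) = -11
n3-3-1 (O): min(7, -4) = -4
n3-3-2 (O): min(15, -23, 31) = -23
n3-3-3 (O): min(2, 22) = 2
n3-3-4 (O): min(-22, 34) = -22
n3-3 (X): max(-4, -23, 2, -22) = 2
n3-4-1 (O): min(35, 17) = 17
n3-4-2 (O): min(-40, 14) = -40
n3-4 (X): max(17, -40) = 17
n3 (O): min(-15, -11, 2, 17) = -15
r (X): max(6, -21, -15) = 6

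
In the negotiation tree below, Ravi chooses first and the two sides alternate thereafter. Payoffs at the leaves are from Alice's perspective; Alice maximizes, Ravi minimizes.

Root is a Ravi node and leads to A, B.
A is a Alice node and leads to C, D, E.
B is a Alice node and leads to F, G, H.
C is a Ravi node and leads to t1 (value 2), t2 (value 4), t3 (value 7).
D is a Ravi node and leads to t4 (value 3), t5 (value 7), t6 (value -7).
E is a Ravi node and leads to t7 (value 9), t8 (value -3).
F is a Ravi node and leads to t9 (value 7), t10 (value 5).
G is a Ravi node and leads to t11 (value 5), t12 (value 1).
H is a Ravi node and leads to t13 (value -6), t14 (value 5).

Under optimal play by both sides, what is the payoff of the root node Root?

C (Ravi): min(2, 4, 7) = 2
D (Ravi): min(3, 7, -7) = -7
E (Ravi): min(9, -3) = -3
A (Alice): max(2, -7, -3) = 2
F (Ravi): min(7, 5) = 5
G (Ravi): min(5, 1) = 1
H (Ravi): min(-6, 5) = -6
B (Alice): max(5, 1, -6) = 5
Root (Ravi): min(2, 5) = 2

2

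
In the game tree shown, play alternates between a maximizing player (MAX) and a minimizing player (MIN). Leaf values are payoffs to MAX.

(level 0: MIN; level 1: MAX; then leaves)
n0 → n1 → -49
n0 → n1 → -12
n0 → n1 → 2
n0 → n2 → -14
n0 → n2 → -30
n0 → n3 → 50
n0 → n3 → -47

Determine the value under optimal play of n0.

n1 (MAX): max(-49, -12, 2) = 2
n2 (MAX): max(-14, -30) = -14
n3 (MAX): max(50, -47) = 50
n0 (MIN): min(2, -14, 50) = -14

-14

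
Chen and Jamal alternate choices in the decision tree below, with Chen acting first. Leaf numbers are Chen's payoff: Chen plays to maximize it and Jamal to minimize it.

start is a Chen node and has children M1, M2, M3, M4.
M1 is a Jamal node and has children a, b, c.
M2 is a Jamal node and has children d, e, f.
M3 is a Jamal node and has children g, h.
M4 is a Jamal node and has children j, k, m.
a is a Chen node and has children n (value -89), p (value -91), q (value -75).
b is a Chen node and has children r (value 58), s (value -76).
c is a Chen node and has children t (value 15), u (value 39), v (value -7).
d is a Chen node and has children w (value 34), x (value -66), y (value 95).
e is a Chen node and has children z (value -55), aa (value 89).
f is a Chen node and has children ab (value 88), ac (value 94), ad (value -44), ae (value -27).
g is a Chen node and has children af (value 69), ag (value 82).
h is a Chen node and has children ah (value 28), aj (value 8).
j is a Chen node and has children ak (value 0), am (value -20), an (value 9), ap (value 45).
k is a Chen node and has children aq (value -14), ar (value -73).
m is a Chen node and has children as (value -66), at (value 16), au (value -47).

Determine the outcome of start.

a (Chen): max(-89, -91, -75) = -75
b (Chen): max(58, -76) = 58
c (Chen): max(15, 39, -7) = 39
M1 (Jamal): min(-75, 58, 39) = -75
d (Chen): max(34, -66, 95) = 95
e (Chen): max(-55, 89) = 89
f (Chen): max(88, 94, -44, -27) = 94
M2 (Jamal): min(95, 89, 94) = 89
g (Chen): max(69, 82) = 82
h (Chen): max(28, 8) = 28
M3 (Jamal): min(82, 28) = 28
j (Chen): max(0, -20, 9, 45) = 45
k (Chen): max(-14, -73) = -14
m (Chen): max(-66, 16, -47) = 16
M4 (Jamal): min(45, -14, 16) = -14
start (Chen): max(-75, 89, 28, -14) = 89

89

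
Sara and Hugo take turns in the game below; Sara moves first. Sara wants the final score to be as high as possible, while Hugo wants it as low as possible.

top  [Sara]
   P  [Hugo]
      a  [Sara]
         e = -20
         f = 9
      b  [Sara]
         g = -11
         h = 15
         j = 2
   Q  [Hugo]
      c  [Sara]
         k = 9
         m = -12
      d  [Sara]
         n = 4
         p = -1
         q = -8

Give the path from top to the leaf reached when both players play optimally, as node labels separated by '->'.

top -> P -> a -> f

a (Sara): max(-20, 9) = 9
b (Sara): max(-11, 15, 2) = 15
P (Hugo): min(9, 15) = 9
c (Sara): max(9, -12) = 9
d (Sara): max(4, -1, -8) = 4
Q (Hugo): min(9, 4) = 4
top (Sara): max(9, 4) = 9
At top, Sara picks P (highest: 9).
At P, Hugo picks a (lowest: 9).
At a, Sara picks f (highest: 9).
Terminal value 9.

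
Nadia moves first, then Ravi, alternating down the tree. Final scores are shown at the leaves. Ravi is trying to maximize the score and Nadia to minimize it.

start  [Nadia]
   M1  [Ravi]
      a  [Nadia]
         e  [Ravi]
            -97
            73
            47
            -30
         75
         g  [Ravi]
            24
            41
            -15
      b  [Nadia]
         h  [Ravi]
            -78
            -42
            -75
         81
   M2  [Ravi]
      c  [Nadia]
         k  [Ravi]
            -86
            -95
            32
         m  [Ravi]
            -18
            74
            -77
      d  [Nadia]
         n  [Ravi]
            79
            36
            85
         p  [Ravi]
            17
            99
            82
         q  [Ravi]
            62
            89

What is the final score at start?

41

e (Ravi): max(-97, 73, 47, -30) = 73
g (Ravi): max(24, 41, -15) = 41
a (Nadia): min(73, 75, 41) = 41
h (Ravi): max(-78, -42, -75) = -42
b (Nadia): min(-42, 81) = -42
M1 (Ravi): max(41, -42) = 41
k (Ravi): max(-86, -95, 32) = 32
m (Ravi): max(-18, 74, -77) = 74
c (Nadia): min(32, 74) = 32
n (Ravi): max(79, 36, 85) = 85
p (Ravi): max(17, 99, 82) = 99
q (Ravi): max(62, 89) = 89
d (Nadia): min(85, 99, 89) = 85
M2 (Ravi): max(32, 85) = 85
start (Nadia): min(41, 85) = 41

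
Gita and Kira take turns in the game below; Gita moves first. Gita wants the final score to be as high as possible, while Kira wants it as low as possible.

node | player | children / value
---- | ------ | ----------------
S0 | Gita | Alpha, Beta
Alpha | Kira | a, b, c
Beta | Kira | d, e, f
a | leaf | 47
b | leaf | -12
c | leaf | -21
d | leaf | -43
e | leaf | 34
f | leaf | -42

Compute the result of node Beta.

Beta (Kira): min(-43, 34, -42) = -43

-43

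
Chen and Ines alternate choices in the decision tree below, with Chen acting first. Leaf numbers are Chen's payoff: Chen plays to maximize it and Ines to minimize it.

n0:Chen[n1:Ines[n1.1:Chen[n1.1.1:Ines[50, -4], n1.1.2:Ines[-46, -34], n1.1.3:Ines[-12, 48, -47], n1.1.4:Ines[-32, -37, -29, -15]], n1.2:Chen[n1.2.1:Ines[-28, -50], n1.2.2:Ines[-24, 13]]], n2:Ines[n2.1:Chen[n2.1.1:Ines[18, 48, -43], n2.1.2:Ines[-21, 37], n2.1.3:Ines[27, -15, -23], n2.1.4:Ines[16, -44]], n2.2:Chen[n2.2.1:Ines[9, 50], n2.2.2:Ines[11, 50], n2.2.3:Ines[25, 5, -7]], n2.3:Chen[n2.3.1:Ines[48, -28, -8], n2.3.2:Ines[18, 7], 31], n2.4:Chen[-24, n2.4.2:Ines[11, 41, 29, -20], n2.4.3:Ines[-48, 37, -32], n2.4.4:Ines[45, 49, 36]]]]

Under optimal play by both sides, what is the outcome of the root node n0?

-21

n1.1.1 (Ines): min(50, -4) = -4
n1.1.2 (Ines): min(-46, -34) = -46
n1.1.3 (Ines): min(-12, 48, -47) = -47
n1.1.4 (Ines): min(-32, -37, -29, -15) = -37
n1.1 (Chen): max(-4, -46, -47, -37) = -4
n1.2.1 (Ines): min(-28, -50) = -50
n1.2.2 (Ines): min(-24, 13) = -24
n1.2 (Chen): max(-50, -24) = -24
n1 (Ines): min(-4, -24) = -24
n2.1.1 (Ines): min(18, 48, -43) = -43
n2.1.2 (Ines): min(-21, 37) = -21
n2.1.3 (Ines): min(27, -15, -23) = -23
n2.1.4 (Ines): min(16, -44) = -44
n2.1 (Chen): max(-43, -21, -23, -44) = -21
n2.2.1 (Ines): min(9, 50) = 9
n2.2.2 (Ines): min(11, 50) = 11
n2.2.3 (Ines): min(25, 5, -7) = -7
n2.2 (Chen): max(9, 11, -7) = 11
n2.3.1 (Ines): min(48, -28, -8) = -28
n2.3.2 (Ines): min(18, 7) = 7
n2.3 (Chen): max(-28, 7, 31) = 31
n2.4.2 (Ines): min(11, 41, 29, -20) = -20
n2.4.3 (Ines): min(-48, 37, -32) = -48
n2.4.4 (Ines): min(45, 49, 36) = 36
n2.4 (Chen): max(-24, -20, -48, 36) = 36
n2 (Ines): min(-21, 11, 31, 36) = -21
n0 (Chen): max(-24, -21) = -21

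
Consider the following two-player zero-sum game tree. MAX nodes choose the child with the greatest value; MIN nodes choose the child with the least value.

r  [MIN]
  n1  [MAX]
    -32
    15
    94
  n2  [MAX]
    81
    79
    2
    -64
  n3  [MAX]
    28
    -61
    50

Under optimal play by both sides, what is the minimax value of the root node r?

50

n1 (MAX): max(-32, 15, 94) = 94
n2 (MAX): max(81, 79, 2, -64) = 81
n3 (MAX): max(28, -61, 50) = 50
r (MIN): min(94, 81, 50) = 50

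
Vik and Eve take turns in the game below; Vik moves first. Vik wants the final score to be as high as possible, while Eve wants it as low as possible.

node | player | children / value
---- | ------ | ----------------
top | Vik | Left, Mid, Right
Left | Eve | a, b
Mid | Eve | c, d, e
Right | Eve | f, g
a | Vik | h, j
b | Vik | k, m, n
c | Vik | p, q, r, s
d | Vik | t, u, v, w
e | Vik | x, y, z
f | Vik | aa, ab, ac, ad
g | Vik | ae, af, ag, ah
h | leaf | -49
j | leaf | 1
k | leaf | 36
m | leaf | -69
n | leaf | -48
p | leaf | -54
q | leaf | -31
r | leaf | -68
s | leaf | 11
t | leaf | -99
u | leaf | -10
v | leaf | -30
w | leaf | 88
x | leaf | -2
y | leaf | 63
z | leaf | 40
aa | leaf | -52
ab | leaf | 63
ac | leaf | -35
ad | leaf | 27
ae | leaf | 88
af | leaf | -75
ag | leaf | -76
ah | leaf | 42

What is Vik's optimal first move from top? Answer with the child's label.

Right

a (Vik): max(-49, 1) = 1
b (Vik): max(36, -69, -48) = 36
Left (Eve): min(1, 36) = 1
c (Vik): max(-54, -31, -68, 11) = 11
d (Vik): max(-99, -10, -30, 88) = 88
e (Vik): max(-2, 63, 40) = 63
Mid (Eve): min(11, 88, 63) = 11
f (Vik): max(-52, 63, -35, 27) = 63
g (Vik): max(88, -75, -76, 42) = 88
Right (Eve): min(63, 88) = 63
top (Vik): max(1, 11, 63) = 63
Vik at top wants the highest of {Left=1, Mid=11, Right=63}, so chooses Right.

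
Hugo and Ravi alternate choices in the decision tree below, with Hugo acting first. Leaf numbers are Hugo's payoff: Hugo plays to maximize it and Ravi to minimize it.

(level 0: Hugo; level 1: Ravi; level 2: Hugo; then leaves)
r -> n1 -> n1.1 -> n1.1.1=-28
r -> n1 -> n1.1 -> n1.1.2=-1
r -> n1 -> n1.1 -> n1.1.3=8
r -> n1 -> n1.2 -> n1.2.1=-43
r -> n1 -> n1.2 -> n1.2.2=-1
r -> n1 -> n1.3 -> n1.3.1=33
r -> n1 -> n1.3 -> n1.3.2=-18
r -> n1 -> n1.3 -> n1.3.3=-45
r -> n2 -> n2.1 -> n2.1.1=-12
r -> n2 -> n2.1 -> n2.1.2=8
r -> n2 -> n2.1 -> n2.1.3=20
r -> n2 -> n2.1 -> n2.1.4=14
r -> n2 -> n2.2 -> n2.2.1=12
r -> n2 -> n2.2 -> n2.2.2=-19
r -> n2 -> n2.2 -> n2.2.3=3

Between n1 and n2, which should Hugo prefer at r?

n1.1 (Hugo): max(-28, -1, 8) = 8
n1.2 (Hugo): max(-43, -1) = -1
n1.3 (Hugo): max(33, -18, -45) = 33
n1 (Ravi): min(8, -1, 33) = -1
n2.1 (Hugo): max(-12, 8, 20, 14) = 20
n2.2 (Hugo): max(12, -19, 3) = 12
n2 (Ravi): min(20, 12) = 12
Hugo prefers the higher value; n1=-1, n2=12. n2 is better since 12 > -1.

n2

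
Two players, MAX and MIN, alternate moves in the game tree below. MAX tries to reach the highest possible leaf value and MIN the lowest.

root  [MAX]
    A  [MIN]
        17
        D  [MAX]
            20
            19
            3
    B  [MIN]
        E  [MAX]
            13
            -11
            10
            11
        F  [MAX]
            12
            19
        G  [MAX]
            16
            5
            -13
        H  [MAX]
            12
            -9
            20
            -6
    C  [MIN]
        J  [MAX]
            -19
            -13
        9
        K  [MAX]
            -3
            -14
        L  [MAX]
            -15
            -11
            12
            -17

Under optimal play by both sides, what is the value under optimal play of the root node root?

17

D (MAX): max(20, 19, 3) = 20
A (MIN): min(17, 20) = 17
E (MAX): max(13, -11, 10, 11) = 13
F (MAX): max(12, 19) = 19
G (MAX): max(16, 5, -13) = 16
H (MAX): max(12, -9, 20, -6) = 20
B (MIN): min(13, 19, 16, 20) = 13
J (MAX): max(-19, -13) = -13
K (MAX): max(-3, -14) = -3
L (MAX): max(-15, -11, 12, -17) = 12
C (MIN): min(-13, 9, -3, 12) = -13
root (MAX): max(17, 13, -13) = 17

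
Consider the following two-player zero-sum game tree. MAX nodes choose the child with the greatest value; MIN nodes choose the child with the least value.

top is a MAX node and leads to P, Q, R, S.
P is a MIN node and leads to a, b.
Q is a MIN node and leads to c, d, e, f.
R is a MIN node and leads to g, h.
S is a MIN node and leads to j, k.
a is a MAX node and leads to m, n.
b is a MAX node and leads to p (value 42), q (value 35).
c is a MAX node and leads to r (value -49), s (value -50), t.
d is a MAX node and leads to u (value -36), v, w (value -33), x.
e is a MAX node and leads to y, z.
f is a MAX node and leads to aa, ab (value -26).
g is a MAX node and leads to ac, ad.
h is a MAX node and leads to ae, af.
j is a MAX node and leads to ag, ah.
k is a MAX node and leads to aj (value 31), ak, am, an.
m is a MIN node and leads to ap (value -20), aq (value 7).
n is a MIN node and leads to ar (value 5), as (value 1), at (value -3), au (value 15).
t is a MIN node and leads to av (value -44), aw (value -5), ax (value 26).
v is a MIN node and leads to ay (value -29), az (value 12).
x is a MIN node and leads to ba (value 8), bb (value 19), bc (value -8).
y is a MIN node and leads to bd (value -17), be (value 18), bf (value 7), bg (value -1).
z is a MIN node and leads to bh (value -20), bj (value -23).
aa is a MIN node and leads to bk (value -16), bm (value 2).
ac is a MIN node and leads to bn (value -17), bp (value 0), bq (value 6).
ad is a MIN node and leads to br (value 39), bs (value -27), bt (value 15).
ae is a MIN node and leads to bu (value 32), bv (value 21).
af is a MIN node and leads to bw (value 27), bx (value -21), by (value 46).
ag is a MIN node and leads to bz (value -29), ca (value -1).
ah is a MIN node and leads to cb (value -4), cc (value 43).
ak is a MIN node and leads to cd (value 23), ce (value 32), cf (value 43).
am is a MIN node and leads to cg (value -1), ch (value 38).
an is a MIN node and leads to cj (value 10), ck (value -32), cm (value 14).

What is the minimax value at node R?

ac (MIN): min(-17, 0, 6) = -17
ad (MIN): min(39, -27, 15) = -27
g (MAX): max(-17, -27) = -17
ae (MIN): min(32, 21) = 21
af (MIN): min(27, -21, 46) = -21
h (MAX): max(21, -21) = 21
R (MIN): min(-17, 21) = -17

-17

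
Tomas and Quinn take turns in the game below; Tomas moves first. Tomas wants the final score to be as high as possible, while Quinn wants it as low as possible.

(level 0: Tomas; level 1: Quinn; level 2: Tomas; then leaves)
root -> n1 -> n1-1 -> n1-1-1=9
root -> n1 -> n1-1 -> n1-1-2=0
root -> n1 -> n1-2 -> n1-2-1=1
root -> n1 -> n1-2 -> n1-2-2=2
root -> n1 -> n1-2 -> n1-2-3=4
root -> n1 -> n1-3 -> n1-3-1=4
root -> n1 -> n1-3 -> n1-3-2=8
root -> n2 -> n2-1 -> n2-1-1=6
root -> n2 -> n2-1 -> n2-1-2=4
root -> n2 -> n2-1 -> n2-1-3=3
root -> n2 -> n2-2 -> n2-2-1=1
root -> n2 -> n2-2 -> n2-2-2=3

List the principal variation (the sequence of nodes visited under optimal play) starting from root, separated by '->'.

n1-1 (Tomas): max(9, 0) = 9
n1-2 (Tomas): max(1, 2, 4) = 4
n1-3 (Tomas): max(4, 8) = 8
n1 (Quinn): min(9, 4, 8) = 4
n2-1 (Tomas): max(6, 4, 3) = 6
n2-2 (Tomas): max(1, 3) = 3
n2 (Quinn): min(6, 3) = 3
root (Tomas): max(4, 3) = 4
At root, Tomas picks n1 (highest: 4).
At n1, Quinn picks n1-2 (lowest: 4).
At n1-2, Tomas picks n1-2-3 (highest: 4).
Terminal value 4.

root -> n1 -> n1-2 -> n1-2-3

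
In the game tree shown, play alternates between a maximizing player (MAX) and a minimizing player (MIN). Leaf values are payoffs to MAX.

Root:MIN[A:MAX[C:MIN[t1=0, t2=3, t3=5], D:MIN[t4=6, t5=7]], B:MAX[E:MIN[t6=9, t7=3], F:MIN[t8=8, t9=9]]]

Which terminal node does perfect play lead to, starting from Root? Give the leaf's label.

t4

C (MIN): min(0, 3, 5) = 0
D (MIN): min(6, 7) = 6
A (MAX): max(0, 6) = 6
E (MIN): min(9, 3) = 3
F (MIN): min(8, 9) = 8
B (MAX): max(3, 8) = 8
Root (MIN): min(6, 8) = 6
At Root, MIN picks A (lowest: 6).
At A, MAX picks D (highest: 6).
At D, MIN picks t4 (lowest: 6).
Terminal value 6.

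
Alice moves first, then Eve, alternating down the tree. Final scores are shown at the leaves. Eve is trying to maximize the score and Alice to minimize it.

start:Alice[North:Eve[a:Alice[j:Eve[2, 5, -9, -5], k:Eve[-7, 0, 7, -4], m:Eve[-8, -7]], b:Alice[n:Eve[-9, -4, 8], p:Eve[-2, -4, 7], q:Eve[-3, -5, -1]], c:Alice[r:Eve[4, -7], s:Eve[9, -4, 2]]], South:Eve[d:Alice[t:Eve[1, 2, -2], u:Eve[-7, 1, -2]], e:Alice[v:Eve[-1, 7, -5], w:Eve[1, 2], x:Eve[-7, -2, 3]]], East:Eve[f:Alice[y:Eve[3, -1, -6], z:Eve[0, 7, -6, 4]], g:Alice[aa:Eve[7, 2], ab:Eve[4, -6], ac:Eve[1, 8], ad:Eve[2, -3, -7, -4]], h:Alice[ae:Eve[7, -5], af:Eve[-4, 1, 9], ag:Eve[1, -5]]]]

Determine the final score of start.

2

j (Eve): max(2, 5, -9, -5) = 5
k (Eve): max(-7, 0, 7, -4) = 7
m (Eve): max(-8, -7) = -7
a (Alice): min(5, 7, -7) = -7
n (Eve): max(-9, -4, 8) = 8
p (Eve): max(-2, -4, 7) = 7
q (Eve): max(-3, -5, -1) = -1
b (Alice): min(8, 7, -1) = -1
r (Eve): max(4, -7) = 4
s (Eve): max(9, -4, 2) = 9
c (Alice): min(4, 9) = 4
North (Eve): max(-7, -1, 4) = 4
t (Eve): max(1, 2, -2) = 2
u (Eve): max(-7, 1, -2) = 1
d (Alice): min(2, 1) = 1
v (Eve): max(-1, 7, -5) = 7
w (Eve): max(1, 2) = 2
x (Eve): max(-7, -2, 3) = 3
e (Alice): min(7, 2, 3) = 2
South (Eve): max(1, 2) = 2
y (Eve): max(3, -1, -6) = 3
z (Eve): max(0, 7, -6, 4) = 7
f (Alice): min(3, 7) = 3
aa (Eve): max(7, 2) = 7
ab (Eve): max(4, -6) = 4
ac (Eve): max(1, 8) = 8
ad (Eve): max(2, -3, -7, -4) = 2
g (Alice): min(7, 4, 8, 2) = 2
ae (Eve): max(7, -5) = 7
af (Eve): max(-4, 1, 9) = 9
ag (Eve): max(1, -5) = 1
h (Alice): min(7, 9, 1) = 1
East (Eve): max(3, 2, 1) = 3
start (Alice): min(4, 2, 3) = 2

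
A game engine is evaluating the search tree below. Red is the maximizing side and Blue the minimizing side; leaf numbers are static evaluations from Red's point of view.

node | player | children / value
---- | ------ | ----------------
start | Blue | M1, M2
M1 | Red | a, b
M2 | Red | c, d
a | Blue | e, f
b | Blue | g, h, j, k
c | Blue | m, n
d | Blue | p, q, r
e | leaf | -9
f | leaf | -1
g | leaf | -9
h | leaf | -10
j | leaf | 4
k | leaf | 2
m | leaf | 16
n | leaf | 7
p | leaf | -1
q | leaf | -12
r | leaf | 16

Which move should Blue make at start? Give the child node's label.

a (Blue): min(-9, -1) = -9
b (Blue): min(-9, -10, 4, 2) = -10
M1 (Red): max(-9, -10) = -9
c (Blue): min(16, 7) = 7
d (Blue): min(-1, -12, 16) = -12
M2 (Red): max(7, -12) = 7
start (Blue): min(-9, 7) = -9
Blue at start wants the lowest of {M1=-9, M2=7}, so chooses M1.

M1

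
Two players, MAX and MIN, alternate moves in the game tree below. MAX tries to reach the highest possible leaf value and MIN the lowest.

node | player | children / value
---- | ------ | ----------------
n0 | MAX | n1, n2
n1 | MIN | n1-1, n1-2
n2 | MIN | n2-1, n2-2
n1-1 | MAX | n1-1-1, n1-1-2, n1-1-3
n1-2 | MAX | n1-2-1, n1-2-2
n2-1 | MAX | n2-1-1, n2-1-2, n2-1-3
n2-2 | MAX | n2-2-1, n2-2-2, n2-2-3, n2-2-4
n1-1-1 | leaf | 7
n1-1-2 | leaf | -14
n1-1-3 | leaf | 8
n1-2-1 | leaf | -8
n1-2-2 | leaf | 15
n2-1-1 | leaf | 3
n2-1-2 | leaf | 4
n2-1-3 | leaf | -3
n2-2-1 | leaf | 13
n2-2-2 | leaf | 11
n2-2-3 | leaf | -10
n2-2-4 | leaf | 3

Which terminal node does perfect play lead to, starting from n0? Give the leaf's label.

n1-1-3

n1-1 (MAX): max(7, -14, 8) = 8
n1-2 (MAX): max(-8, 15) = 15
n1 (MIN): min(8, 15) = 8
n2-1 (MAX): max(3, 4, -3) = 4
n2-2 (MAX): max(13, 11, -10, 3) = 13
n2 (MIN): min(4, 13) = 4
n0 (MAX): max(8, 4) = 8
At n0, MAX picks n1 (highest: 8).
At n1, MIN picks n1-1 (lowest: 8).
At n1-1, MAX picks n1-1-3 (highest: 8).
Terminal value 8.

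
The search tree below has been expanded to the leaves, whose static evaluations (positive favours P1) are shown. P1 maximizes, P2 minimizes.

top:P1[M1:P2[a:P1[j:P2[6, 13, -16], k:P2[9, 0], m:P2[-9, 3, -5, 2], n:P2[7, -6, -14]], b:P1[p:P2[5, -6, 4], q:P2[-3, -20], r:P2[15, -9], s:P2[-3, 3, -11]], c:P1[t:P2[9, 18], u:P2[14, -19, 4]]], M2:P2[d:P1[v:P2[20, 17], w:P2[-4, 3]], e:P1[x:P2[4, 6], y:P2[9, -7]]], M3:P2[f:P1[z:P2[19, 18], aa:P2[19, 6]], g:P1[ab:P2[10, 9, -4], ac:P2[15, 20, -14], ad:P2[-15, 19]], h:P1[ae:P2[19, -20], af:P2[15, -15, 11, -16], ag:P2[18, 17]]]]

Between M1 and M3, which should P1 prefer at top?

M3

j (P2): min(6, 13, -16) = -16
k (P2): min(9, 0) = 0
m (P2): min(-9, 3, -5, 2) = -9
n (P2): min(7, -6, -14) = -14
a (P1): max(-16, 0, -9, -14) = 0
p (P2): min(5, -6, 4) = -6
q (P2): min(-3, -20) = -20
r (P2): min(15, -9) = -9
s (P2): min(-3, 3, -11) = -11
b (P1): max(-6, -20, -9, -11) = -6
t (P2): min(9, 18) = 9
u (P2): min(14, -19, 4) = -19
c (P1): max(9, -19) = 9
M1 (P2): min(0, -6, 9) = -6
z (P2): min(19, 18) = 18
aa (P2): min(19, 6) = 6
f (P1): max(18, 6) = 18
ab (P2): min(10, 9, -4) = -4
ac (P2): min(15, 20, -14) = -14
ad (P2): min(-15, 19) = -15
g (P1): max(-4, -14, -15) = -4
ae (P2): min(19, -20) = -20
af (P2): min(15, -15, 11, -16) = -16
ag (P2): min(18, 17) = 17
h (P1): max(-20, -16, 17) = 17
M3 (P2): min(18, -4, 17) = -4
P1 prefers the higher value; M1=-6, M3=-4. M3 is better since -4 > -6.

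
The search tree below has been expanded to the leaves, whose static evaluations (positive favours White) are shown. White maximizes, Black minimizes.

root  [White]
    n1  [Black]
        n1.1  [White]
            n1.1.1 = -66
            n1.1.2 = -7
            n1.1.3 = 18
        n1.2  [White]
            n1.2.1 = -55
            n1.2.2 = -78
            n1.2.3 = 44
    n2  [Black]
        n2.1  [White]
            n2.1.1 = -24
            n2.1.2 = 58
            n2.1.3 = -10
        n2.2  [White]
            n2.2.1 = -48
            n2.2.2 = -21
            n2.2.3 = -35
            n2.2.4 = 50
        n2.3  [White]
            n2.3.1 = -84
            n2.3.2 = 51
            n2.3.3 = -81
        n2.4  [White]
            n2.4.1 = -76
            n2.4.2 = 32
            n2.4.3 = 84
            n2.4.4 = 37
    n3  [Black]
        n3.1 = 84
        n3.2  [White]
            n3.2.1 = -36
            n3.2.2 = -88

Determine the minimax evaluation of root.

n1.1 (White): max(-66, -7, 18) = 18
n1.2 (White): max(-55, -78, 44) = 44
n1 (Black): min(18, 44) = 18
n2.1 (White): max(-24, 58, -10) = 58
n2.2 (White): max(-48, -21, -35, 50) = 50
n2.3 (White): max(-84, 51, -81) = 51
n2.4 (White): max(-76, 32, 84, 37) = 84
n2 (Black): min(58, 50, 51, 84) = 50
n3.2 (White): max(-36, -88) = -36
n3 (Black): min(84, -36) = -36
root (White): max(18, 50, -36) = 50

50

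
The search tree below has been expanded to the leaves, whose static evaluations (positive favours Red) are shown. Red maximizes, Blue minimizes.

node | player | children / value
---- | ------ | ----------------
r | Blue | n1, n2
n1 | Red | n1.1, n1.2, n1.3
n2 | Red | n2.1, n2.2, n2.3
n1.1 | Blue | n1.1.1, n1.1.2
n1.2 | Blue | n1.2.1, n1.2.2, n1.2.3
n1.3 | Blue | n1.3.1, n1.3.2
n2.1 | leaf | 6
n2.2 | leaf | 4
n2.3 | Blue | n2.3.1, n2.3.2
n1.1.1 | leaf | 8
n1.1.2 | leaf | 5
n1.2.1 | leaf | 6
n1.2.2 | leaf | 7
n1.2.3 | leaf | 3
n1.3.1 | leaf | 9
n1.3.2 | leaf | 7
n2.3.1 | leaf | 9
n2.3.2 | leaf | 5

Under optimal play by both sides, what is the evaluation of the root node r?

n1.1 (Blue): min(8, 5) = 5
n1.2 (Blue): min(6, 7, 3) = 3
n1.3 (Blue): min(9, 7) = 7
n1 (Red): max(5, 3, 7) = 7
n2.3 (Blue): min(9, 5) = 5
n2 (Red): max(6, 4, 5) = 6
r (Blue): min(7, 6) = 6

6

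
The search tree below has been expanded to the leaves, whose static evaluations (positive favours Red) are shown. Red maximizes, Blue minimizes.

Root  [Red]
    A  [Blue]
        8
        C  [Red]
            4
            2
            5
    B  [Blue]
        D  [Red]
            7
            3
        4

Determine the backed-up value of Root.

C (Red): max(4, 2, 5) = 5
A (Blue): min(8, 5) = 5
D (Red): max(7, 3) = 7
B (Blue): min(7, 4) = 4
Root (Red): max(5, 4) = 5

5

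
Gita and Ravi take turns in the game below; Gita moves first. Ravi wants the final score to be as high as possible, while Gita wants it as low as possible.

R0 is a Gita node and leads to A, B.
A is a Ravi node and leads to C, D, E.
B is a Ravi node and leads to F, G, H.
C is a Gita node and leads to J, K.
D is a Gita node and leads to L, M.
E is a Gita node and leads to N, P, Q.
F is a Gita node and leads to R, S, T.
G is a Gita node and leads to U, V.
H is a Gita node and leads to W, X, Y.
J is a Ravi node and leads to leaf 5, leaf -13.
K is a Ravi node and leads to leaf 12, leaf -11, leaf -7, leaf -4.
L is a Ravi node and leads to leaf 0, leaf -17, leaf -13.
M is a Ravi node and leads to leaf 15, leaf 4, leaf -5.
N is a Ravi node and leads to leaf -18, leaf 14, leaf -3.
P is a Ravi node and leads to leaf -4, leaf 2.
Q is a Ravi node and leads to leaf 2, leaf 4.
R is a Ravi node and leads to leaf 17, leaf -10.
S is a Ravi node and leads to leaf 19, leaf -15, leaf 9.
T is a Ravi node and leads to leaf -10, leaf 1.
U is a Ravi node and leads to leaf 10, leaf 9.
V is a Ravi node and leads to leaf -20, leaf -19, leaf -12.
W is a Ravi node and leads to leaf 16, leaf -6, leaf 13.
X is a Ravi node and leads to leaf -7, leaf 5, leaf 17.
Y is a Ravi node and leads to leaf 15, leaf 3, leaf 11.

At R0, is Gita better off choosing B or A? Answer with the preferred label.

A

R (Ravi): max(17, -10) = 17
S (Ravi): max(19, -15, 9) = 19
T (Ravi): max(-10, 1) = 1
F (Gita): min(17, 19, 1) = 1
U (Ravi): max(10, 9) = 10
V (Ravi): max(-20, -19, -12) = -12
G (Gita): min(10, -12) = -12
W (Ravi): max(16, -6, 13) = 16
X (Ravi): max(-7, 5, 17) = 17
Y (Ravi): max(15, 3, 11) = 15
H (Gita): min(16, 17, 15) = 15
B (Ravi): max(1, -12, 15) = 15
J (Ravi): max(5, -13) = 5
K (Ravi): max(12, -11, -7, -4) = 12
C (Gita): min(5, 12) = 5
L (Ravi): max(0, -17, -13) = 0
M (Ravi): max(15, 4, -5) = 15
D (Gita): min(0, 15) = 0
N (Ravi): max(-18, 14, -3) = 14
P (Ravi): max(-4, 2) = 2
Q (Ravi): max(2, 4) = 4
E (Gita): min(14, 2, 4) = 2
A (Ravi): max(5, 0, 2) = 5
Gita prefers the lower value; B=15, A=5. A is better since 5 < 15.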